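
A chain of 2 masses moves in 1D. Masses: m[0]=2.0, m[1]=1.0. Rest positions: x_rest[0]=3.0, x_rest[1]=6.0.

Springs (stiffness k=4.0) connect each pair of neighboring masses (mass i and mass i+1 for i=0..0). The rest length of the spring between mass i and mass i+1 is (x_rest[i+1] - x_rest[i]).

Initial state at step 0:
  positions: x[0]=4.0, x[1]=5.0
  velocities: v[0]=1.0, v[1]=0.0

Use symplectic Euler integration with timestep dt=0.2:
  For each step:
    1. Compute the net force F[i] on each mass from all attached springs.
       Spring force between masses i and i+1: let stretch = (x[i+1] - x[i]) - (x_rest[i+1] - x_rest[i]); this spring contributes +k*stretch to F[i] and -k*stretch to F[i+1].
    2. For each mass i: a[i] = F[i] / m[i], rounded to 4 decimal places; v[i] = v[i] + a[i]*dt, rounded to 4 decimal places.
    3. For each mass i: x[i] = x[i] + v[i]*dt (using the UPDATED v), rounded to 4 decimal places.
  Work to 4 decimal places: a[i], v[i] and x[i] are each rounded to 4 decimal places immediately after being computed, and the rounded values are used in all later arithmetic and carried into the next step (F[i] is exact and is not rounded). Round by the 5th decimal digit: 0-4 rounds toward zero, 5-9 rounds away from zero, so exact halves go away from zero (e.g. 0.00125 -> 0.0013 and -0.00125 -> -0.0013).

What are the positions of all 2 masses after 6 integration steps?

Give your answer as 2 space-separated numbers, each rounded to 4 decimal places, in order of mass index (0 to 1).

Answer: 3.4717 8.4566

Derivation:
Step 0: x=[4.0000 5.0000] v=[1.0000 0.0000]
Step 1: x=[4.0400 5.3200] v=[0.2000 1.6000]
Step 2: x=[3.9424 5.9152] v=[-0.4880 2.9760]
Step 3: x=[3.7626 6.6748] v=[-0.8989 3.7978]
Step 4: x=[3.5758 7.4484] v=[-0.9340 3.8680]
Step 5: x=[3.4588 8.0824] v=[-0.5850 3.1699]
Step 6: x=[3.4717 8.4566] v=[0.0644 1.8710]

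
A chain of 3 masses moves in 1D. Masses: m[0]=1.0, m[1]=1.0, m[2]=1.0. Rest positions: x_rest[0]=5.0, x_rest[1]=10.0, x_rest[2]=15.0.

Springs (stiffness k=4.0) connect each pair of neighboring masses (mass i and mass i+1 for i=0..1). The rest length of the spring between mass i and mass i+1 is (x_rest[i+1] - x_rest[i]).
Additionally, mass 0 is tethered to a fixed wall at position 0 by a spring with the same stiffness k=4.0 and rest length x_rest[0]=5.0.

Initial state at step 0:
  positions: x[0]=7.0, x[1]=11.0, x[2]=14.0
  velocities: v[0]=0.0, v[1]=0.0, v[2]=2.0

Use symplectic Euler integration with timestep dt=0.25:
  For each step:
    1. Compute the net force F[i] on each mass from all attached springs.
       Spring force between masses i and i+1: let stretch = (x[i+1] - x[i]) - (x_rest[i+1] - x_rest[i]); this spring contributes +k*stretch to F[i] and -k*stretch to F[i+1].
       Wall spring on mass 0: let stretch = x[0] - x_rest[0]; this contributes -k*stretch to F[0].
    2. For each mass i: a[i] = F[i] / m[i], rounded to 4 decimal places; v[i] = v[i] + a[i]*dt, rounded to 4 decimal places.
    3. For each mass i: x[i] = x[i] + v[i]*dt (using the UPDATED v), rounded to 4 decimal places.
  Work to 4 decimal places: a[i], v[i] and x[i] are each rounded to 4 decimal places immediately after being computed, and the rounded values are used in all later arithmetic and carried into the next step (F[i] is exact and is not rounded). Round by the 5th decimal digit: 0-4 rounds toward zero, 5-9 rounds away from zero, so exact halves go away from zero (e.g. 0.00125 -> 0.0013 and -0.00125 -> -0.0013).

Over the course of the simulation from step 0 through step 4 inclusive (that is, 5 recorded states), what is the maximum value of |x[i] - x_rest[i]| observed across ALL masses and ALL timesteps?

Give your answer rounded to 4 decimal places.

Answer: 2.6953

Derivation:
Step 0: x=[7.0000 11.0000 14.0000] v=[0.0000 0.0000 2.0000]
Step 1: x=[6.2500 10.7500 15.0000] v=[-3.0000 -1.0000 4.0000]
Step 2: x=[5.0625 10.4375 16.1875] v=[-4.7500 -1.2500 4.7500]
Step 3: x=[3.9531 10.2188 17.1875] v=[-4.4375 -0.8750 4.0000]
Step 4: x=[3.4219 10.1758 17.6953] v=[-2.1249 -0.1720 2.0313]
Max displacement = 2.6953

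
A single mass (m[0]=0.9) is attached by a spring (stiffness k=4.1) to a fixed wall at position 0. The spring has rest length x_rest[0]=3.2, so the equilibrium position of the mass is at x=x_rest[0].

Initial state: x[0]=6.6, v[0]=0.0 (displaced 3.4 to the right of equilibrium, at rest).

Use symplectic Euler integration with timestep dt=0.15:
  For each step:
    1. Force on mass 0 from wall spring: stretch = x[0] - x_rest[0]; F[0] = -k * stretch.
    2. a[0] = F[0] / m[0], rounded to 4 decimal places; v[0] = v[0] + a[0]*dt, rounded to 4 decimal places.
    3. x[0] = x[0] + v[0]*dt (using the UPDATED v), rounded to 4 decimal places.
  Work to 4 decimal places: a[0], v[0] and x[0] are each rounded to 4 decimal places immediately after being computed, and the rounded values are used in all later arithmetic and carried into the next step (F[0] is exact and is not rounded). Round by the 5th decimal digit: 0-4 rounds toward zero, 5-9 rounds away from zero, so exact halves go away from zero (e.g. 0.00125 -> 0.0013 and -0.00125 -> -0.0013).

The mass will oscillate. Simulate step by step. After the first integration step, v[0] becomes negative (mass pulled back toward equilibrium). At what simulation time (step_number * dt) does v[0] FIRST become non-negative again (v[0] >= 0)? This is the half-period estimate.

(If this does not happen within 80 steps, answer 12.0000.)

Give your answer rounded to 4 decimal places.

Step 0: x=[6.6000] v=[0.0000]
Step 1: x=[6.2515] v=[-2.3233]
Step 2: x=[5.5902] v=[-4.4085]
Step 3: x=[4.6839] v=[-6.0418]
Step 4: x=[3.6255] v=[-7.0558]
Step 5: x=[2.5235] v=[-7.3466]
Step 6: x=[1.4909] v=[-6.8843]
Step 7: x=[0.6334] v=[-5.7164]
Step 8: x=[0.0390] v=[-3.9626]
Step 9: x=[-0.2314] v=[-1.8026]
Step 10: x=[-0.1501] v=[0.5422]
First v>=0 after going negative at step 10, time=1.5000

Answer: 1.5000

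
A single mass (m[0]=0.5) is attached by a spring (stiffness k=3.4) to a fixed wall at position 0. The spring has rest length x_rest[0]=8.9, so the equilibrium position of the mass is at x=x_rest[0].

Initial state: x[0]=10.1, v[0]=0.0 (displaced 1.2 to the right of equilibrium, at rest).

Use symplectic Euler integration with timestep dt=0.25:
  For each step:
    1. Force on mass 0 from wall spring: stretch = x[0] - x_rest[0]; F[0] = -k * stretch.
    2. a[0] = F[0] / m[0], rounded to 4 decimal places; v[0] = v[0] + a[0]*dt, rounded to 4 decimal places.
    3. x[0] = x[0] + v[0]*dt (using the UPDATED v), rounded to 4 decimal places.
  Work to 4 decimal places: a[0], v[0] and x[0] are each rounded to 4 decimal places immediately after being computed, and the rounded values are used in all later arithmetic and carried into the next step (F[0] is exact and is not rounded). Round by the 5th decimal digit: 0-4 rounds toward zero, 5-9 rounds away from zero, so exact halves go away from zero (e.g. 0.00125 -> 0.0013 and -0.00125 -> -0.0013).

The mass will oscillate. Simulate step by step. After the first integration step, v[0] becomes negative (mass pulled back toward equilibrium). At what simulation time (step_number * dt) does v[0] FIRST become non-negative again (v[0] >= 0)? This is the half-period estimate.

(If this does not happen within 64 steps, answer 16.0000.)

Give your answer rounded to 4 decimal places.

Step 0: x=[10.1000] v=[0.0000]
Step 1: x=[9.5900] v=[-2.0400]
Step 2: x=[8.7868] v=[-3.2130]
Step 3: x=[8.0317] v=[-3.0206]
Step 4: x=[7.6456] v=[-1.5445]
Step 5: x=[7.7926] v=[0.5880]
First v>=0 after going negative at step 5, time=1.2500

Answer: 1.2500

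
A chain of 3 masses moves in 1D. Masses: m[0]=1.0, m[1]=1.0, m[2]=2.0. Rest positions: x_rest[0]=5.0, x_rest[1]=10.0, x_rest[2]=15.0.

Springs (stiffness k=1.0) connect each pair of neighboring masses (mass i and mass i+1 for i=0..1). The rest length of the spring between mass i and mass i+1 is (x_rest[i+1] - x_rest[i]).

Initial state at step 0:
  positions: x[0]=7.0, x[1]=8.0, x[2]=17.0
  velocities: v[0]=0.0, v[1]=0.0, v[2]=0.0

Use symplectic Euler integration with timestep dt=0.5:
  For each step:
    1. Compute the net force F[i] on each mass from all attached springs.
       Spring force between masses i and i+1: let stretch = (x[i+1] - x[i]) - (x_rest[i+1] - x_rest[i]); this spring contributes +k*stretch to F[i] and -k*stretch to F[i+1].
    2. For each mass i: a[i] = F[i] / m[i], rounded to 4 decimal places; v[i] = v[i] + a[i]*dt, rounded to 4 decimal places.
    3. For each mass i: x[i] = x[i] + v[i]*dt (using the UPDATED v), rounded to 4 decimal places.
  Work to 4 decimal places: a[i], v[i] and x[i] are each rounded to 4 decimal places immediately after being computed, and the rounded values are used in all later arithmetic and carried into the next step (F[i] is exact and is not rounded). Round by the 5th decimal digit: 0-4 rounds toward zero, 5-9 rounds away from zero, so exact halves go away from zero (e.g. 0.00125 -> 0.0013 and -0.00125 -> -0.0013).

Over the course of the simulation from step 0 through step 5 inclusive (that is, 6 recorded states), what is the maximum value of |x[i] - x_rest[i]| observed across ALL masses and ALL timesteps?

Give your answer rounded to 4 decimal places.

Answer: 4.0782

Derivation:
Step 0: x=[7.0000 8.0000 17.0000] v=[0.0000 0.0000 0.0000]
Step 1: x=[6.0000 10.0000 16.5000] v=[-2.0000 4.0000 -1.0000]
Step 2: x=[4.7500 12.6250 15.8125] v=[-2.5000 5.2500 -1.3750]
Step 3: x=[4.2188 14.0782 15.3516] v=[-1.0625 2.9063 -0.9219]
Step 4: x=[4.9024 13.3849 15.3565] v=[1.3672 -1.3867 0.0098]
Step 5: x=[6.4567 11.0638 15.7400] v=[3.1085 -4.6422 0.7669]
Max displacement = 4.0782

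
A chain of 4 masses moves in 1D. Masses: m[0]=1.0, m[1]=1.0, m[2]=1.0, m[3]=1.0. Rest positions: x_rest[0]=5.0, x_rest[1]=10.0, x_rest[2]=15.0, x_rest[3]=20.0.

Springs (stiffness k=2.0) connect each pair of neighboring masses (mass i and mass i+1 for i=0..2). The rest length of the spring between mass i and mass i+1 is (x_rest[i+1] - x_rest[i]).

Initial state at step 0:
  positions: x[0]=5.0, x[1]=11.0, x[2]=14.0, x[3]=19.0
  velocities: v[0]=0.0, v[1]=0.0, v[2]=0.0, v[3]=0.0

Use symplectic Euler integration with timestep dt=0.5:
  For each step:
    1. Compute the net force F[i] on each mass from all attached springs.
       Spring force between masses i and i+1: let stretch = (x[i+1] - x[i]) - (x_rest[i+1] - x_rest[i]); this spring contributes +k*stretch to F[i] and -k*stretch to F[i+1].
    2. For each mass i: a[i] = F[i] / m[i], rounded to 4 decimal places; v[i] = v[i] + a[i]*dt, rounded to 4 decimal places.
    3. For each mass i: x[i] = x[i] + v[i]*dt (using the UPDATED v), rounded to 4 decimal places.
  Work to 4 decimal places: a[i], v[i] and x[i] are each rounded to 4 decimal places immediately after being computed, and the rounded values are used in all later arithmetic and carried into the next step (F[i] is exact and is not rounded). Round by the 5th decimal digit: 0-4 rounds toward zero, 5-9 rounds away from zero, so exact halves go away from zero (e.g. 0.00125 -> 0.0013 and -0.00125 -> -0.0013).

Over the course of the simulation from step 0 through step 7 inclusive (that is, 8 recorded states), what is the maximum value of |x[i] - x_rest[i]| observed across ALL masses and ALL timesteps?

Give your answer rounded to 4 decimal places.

Answer: 1.3125

Derivation:
Step 0: x=[5.0000 11.0000 14.0000 19.0000] v=[0.0000 0.0000 0.0000 0.0000]
Step 1: x=[5.5000 9.5000 15.0000 19.0000] v=[1.0000 -3.0000 2.0000 0.0000]
Step 2: x=[5.5000 8.7500 15.2500 19.5000] v=[0.0000 -1.5000 0.5000 1.0000]
Step 3: x=[4.6250 9.6250 14.3750 20.3750] v=[-1.7500 1.7500 -1.7500 1.7500]
Step 4: x=[3.7500 10.3750 14.1250 20.7500] v=[-1.7500 1.5000 -0.5000 0.7500]
Step 5: x=[3.6875 9.6875 15.3125 20.3125] v=[-0.1250 -1.3750 2.3750 -0.8750]
Step 6: x=[4.1250 8.8125 16.1875 19.8750] v=[0.8750 -1.7500 1.7500 -0.8750]
Step 7: x=[4.4063 9.2813 15.2188 20.0938] v=[0.5625 0.9375 -1.9375 0.4375]
Max displacement = 1.3125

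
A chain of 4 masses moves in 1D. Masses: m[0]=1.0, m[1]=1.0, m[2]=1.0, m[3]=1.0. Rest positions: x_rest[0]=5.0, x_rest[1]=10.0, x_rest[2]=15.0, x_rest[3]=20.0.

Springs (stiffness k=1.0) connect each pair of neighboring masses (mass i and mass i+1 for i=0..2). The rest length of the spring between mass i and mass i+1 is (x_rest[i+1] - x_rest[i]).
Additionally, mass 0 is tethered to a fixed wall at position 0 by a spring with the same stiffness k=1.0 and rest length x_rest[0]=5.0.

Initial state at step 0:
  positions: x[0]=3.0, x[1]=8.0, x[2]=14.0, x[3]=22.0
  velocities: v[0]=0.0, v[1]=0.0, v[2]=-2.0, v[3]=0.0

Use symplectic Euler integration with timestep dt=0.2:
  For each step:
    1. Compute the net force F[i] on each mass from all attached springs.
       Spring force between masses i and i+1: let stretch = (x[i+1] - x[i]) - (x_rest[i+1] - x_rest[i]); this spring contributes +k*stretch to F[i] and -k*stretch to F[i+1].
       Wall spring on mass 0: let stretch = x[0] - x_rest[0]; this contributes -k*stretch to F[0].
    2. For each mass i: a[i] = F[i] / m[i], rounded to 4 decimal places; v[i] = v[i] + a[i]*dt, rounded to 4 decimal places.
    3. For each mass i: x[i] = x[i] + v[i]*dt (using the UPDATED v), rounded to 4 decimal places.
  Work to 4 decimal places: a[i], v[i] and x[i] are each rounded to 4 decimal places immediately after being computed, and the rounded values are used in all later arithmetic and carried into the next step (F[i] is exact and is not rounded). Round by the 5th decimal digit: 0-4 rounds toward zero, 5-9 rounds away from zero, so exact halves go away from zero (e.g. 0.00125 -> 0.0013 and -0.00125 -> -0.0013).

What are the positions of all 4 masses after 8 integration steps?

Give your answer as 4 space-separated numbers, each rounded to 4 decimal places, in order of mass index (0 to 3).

Answer: 4.9586 8.9755 14.0205 18.1400

Derivation:
Step 0: x=[3.0000 8.0000 14.0000 22.0000] v=[0.0000 0.0000 -2.0000 0.0000]
Step 1: x=[3.0800 8.0400 13.6800 21.8800] v=[0.4000 0.2000 -1.6000 -0.6000]
Step 2: x=[3.2352 8.1072 13.4624 21.6320] v=[0.7760 0.3360 -1.0880 -1.2400]
Step 3: x=[3.4559 8.1937 13.3574 21.2572] v=[1.1034 0.4326 -0.5251 -1.8739]
Step 4: x=[3.7279 8.2973 13.3618 20.7664] v=[1.3598 0.5178 0.0221 -2.4539]
Step 5: x=[4.0335 8.4207 13.4598 20.1794] v=[1.5281 0.6168 0.4901 -2.9348]
Step 6: x=[4.3533 8.5701 13.6250 19.5237] v=[1.5988 0.7472 0.8262 -3.2787]
Step 7: x=[4.6676 8.7531 13.8240 18.8320] v=[1.5715 0.9148 0.9950 -3.4584]
Step 8: x=[4.9586 8.9755 14.0205 18.1400] v=[1.4551 1.1119 0.9824 -3.4600]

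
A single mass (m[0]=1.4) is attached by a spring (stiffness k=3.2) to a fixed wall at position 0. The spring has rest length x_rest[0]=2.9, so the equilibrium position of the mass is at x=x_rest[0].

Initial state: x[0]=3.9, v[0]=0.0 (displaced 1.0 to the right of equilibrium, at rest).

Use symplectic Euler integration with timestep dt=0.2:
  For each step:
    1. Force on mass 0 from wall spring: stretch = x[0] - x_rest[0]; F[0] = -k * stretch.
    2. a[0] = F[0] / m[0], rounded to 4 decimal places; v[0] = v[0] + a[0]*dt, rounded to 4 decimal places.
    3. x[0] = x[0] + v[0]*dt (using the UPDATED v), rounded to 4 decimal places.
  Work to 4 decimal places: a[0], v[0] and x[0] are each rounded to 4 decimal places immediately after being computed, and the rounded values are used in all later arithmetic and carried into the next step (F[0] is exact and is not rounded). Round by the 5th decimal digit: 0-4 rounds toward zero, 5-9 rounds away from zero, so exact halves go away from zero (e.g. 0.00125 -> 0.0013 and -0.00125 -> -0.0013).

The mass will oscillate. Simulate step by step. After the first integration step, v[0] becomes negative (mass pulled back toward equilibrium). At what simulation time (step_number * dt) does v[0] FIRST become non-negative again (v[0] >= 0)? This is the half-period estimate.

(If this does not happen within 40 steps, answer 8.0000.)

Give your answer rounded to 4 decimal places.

Answer: 2.2000

Derivation:
Step 0: x=[3.9000] v=[0.0000]
Step 1: x=[3.8086] v=[-0.4571]
Step 2: x=[3.6341] v=[-0.8725]
Step 3: x=[3.3925] v=[-1.2081]
Step 4: x=[3.1059] v=[-1.4332]
Step 5: x=[2.8004] v=[-1.5273]
Step 6: x=[2.5040] v=[-1.4818]
Step 7: x=[2.2438] v=[-1.3008]
Step 8: x=[2.0436] v=[-1.0008]
Step 9: x=[1.9217] v=[-0.6093]
Step 10: x=[1.8893] v=[-0.1621]
Step 11: x=[1.9493] v=[0.2999]
First v>=0 after going negative at step 11, time=2.2000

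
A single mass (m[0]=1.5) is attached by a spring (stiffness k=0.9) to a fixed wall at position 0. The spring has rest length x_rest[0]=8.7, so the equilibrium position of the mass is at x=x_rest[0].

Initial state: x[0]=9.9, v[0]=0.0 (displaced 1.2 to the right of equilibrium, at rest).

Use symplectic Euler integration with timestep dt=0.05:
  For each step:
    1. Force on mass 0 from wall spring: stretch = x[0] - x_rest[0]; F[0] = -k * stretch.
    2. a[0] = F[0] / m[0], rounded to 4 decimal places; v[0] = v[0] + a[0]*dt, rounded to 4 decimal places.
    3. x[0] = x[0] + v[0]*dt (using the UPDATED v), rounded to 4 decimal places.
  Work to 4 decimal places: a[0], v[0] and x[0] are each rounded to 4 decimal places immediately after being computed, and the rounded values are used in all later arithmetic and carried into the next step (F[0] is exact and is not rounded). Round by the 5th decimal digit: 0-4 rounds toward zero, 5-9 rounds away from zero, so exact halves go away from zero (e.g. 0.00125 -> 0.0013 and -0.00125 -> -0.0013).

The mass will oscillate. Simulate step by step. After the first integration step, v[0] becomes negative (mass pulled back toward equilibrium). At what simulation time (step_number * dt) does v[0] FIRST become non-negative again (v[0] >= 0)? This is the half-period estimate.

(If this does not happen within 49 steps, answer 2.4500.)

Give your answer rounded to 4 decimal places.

Step 0: x=[9.9000] v=[0.0000]
Step 1: x=[9.8982] v=[-0.0360]
Step 2: x=[9.8946] v=[-0.0719]
Step 3: x=[9.8892] v=[-0.1077]
Step 4: x=[9.8820] v=[-0.1434]
Step 5: x=[9.8731] v=[-0.1789]
Step 6: x=[9.8624] v=[-0.2141]
Step 7: x=[9.8500] v=[-0.2490]
Step 8: x=[9.8358] v=[-0.2835]
Step 9: x=[9.8199] v=[-0.3176]
Step 10: x=[9.8023] v=[-0.3512]
Step 11: x=[9.7831] v=[-0.3843]
Step 12: x=[9.7623] v=[-0.4168]
Step 13: x=[9.7399] v=[-0.4487]
Step 14: x=[9.7159] v=[-0.4799]
Step 15: x=[9.6904] v=[-0.5104]
Step 16: x=[9.6634] v=[-0.5401]
Step 17: x=[9.6350] v=[-0.5690]
Step 18: x=[9.6051] v=[-0.5971]
Step 19: x=[9.5739] v=[-0.6243]
Step 20: x=[9.5414] v=[-0.6505]
Step 21: x=[9.5076] v=[-0.6757]
Step 22: x=[9.4726] v=[-0.6999]
Step 23: x=[9.4364] v=[-0.7231]
Step 24: x=[9.3991] v=[-0.7452]
Step 25: x=[9.3608] v=[-0.7662]
Step 26: x=[9.3215] v=[-0.7860]
Step 27: x=[9.2813] v=[-0.8046]
Step 28: x=[9.2402] v=[-0.8220]
Step 29: x=[9.1983] v=[-0.8382]
Step 30: x=[9.1556] v=[-0.8532]
Step 31: x=[9.1123] v=[-0.8669]
Step 32: x=[9.0683] v=[-0.8793]
Step 33: x=[9.0238] v=[-0.8904]
Step 34: x=[8.9788] v=[-0.9001]
Step 35: x=[8.9334] v=[-0.9085]
Step 36: x=[8.8876] v=[-0.9155]
Step 37: x=[8.8415] v=[-0.9211]
Step 38: x=[8.7952] v=[-0.9253]
Step 39: x=[8.7488] v=[-0.9282]
Step 40: x=[8.7023] v=[-0.9297]
Step 41: x=[8.6558] v=[-0.9298]
Step 42: x=[8.6094] v=[-0.9285]
Step 43: x=[8.5631] v=[-0.9258]
Step 44: x=[8.5170] v=[-0.9217]
Step 45: x=[8.4712] v=[-0.9162]
Step 46: x=[8.4257] v=[-0.9093]
Step 47: x=[8.3806] v=[-0.9011]
Step 48: x=[8.3360] v=[-0.8915]
Step 49: x=[8.2920] v=[-0.8806]
v[0] did not become non-negative within 49 steps; using fallback time=2.4500

Answer: 2.4500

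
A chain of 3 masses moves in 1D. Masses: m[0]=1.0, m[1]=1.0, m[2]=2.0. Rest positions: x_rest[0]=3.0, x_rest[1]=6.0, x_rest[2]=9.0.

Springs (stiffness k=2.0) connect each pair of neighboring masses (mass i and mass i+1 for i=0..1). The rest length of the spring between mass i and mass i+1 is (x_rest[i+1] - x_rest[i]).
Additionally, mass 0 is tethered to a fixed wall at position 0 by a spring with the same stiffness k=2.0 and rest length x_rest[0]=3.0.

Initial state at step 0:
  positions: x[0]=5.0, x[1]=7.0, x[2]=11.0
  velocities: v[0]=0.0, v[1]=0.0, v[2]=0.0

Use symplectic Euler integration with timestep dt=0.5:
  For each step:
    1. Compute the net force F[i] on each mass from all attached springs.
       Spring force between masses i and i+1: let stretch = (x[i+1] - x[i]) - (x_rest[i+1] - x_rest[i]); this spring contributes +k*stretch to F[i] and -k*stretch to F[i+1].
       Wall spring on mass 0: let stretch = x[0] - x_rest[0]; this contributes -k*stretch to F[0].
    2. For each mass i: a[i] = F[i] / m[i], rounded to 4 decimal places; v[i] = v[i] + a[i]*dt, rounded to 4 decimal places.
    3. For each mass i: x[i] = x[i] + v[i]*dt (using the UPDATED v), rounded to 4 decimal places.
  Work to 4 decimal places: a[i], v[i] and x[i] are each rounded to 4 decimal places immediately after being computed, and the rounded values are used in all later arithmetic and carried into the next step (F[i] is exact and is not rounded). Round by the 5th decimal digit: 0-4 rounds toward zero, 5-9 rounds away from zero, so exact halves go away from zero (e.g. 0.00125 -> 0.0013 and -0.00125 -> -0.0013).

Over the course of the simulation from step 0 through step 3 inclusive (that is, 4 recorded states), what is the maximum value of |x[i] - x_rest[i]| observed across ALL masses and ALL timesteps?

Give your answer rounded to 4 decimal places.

Answer: 2.1250

Derivation:
Step 0: x=[5.0000 7.0000 11.0000] v=[0.0000 0.0000 0.0000]
Step 1: x=[3.5000 8.0000 10.7500] v=[-3.0000 2.0000 -0.5000]
Step 2: x=[2.5000 8.1250 10.5625] v=[-2.0000 0.2500 -0.3750]
Step 3: x=[3.0625 6.6563 10.5156] v=[1.1250 -2.9375 -0.0938]
Max displacement = 2.1250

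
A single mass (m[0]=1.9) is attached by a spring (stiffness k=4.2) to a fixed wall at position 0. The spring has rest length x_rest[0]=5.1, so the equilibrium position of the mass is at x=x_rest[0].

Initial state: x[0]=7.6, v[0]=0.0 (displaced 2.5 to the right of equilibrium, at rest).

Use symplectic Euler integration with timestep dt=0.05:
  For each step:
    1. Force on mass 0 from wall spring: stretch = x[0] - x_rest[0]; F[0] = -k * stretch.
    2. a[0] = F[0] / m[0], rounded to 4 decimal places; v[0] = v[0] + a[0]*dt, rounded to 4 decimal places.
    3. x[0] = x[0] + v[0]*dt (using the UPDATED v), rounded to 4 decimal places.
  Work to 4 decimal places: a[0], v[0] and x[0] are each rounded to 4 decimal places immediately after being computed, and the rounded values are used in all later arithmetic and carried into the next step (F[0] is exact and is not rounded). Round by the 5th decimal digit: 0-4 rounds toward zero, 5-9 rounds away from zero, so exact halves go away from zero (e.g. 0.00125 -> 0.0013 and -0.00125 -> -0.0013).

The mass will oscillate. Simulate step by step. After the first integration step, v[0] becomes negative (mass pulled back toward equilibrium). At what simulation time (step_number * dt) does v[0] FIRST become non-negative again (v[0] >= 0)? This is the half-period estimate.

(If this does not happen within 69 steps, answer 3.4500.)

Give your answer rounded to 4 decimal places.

Step 0: x=[7.6000] v=[0.0000]
Step 1: x=[7.5862] v=[-0.2763]
Step 2: x=[7.5586] v=[-0.5511]
Step 3: x=[7.5175] v=[-0.8228]
Step 4: x=[7.4630] v=[-1.0900]
Step 5: x=[7.3954] v=[-1.3512]
Step 6: x=[7.3152] v=[-1.6049]
Step 7: x=[7.2227] v=[-1.8497]
Step 8: x=[7.1185] v=[-2.0843]
Step 9: x=[7.0031] v=[-2.3074]
Step 10: x=[6.8772] v=[-2.5177]
Step 11: x=[6.7415] v=[-2.7141]
Step 12: x=[6.5967] v=[-2.8955]
Step 13: x=[6.4437] v=[-3.0609]
Step 14: x=[6.2832] v=[-3.2094]
Step 15: x=[6.1162] v=[-3.3402]
Step 16: x=[5.9436] v=[-3.4525]
Step 17: x=[5.7663] v=[-3.5457]
Step 18: x=[5.5853] v=[-3.6193]
Step 19: x=[5.4017] v=[-3.6729]
Step 20: x=[5.2164] v=[-3.7062]
Step 21: x=[5.0304] v=[-3.7191]
Step 22: x=[4.8448] v=[-3.7114]
Step 23: x=[4.6606] v=[-3.6832]
Step 24: x=[4.4789] v=[-3.6346]
Step 25: x=[4.3006] v=[-3.5660]
Step 26: x=[4.1267] v=[-3.4776]
Step 27: x=[3.9582] v=[-3.3700]
Step 28: x=[3.7960] v=[-3.2438]
Step 29: x=[3.6410] v=[-3.0997]
Step 30: x=[3.4941] v=[-2.9384]
Step 31: x=[3.3561] v=[-2.7609]
Step 32: x=[3.2277] v=[-2.5682]
Step 33: x=[3.1096] v=[-2.3613]
Step 34: x=[3.0025] v=[-2.1413]
Step 35: x=[2.9070] v=[-1.9095]
Step 36: x=[2.8236] v=[-1.6671]
Step 37: x=[2.7528] v=[-1.4155]
Step 38: x=[2.6950] v=[-1.1561]
Step 39: x=[2.6505] v=[-0.8903]
Step 40: x=[2.6195] v=[-0.6196]
Step 41: x=[2.6022] v=[-0.3454]
Step 42: x=[2.5987] v=[-0.0693]
Step 43: x=[2.6091] v=[0.2072]
First v>=0 after going negative at step 43, time=2.1500

Answer: 2.1500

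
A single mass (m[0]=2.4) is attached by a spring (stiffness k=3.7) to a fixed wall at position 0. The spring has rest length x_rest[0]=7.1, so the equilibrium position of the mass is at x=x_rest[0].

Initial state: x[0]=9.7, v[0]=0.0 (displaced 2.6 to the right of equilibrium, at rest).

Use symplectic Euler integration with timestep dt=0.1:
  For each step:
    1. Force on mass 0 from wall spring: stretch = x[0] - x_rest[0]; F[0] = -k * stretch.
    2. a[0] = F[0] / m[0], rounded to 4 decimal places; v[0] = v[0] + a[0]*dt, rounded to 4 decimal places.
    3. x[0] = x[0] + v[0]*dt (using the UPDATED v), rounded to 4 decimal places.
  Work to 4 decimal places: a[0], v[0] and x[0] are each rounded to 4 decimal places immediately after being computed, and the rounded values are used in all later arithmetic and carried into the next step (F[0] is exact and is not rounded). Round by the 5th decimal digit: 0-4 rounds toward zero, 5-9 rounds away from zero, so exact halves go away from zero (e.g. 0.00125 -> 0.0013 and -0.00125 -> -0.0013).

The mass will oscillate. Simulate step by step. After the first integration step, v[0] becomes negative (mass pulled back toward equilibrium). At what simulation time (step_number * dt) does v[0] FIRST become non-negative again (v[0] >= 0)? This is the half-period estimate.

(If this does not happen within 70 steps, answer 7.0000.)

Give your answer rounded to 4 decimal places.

Step 0: x=[9.7000] v=[0.0000]
Step 1: x=[9.6599] v=[-0.4008]
Step 2: x=[9.5804] v=[-0.7955]
Step 3: x=[9.4626] v=[-1.1779]
Step 4: x=[9.3084] v=[-1.5421]
Step 5: x=[9.1201] v=[-1.8826]
Step 6: x=[8.9007] v=[-2.1940]
Step 7: x=[8.6535] v=[-2.4716]
Step 8: x=[8.3824] v=[-2.7111]
Step 9: x=[8.0915] v=[-2.9088]
Step 10: x=[7.7853] v=[-3.0617]
Step 11: x=[7.4686] v=[-3.1674]
Step 12: x=[7.1462] v=[-3.2242]
Step 13: x=[6.8231] v=[-3.2313]
Step 14: x=[6.5042] v=[-3.1886]
Step 15: x=[6.1945] v=[-3.0968]
Step 16: x=[5.8988] v=[-2.9572]
Step 17: x=[5.6216] v=[-2.7720]
Step 18: x=[5.3672] v=[-2.5441]
Step 19: x=[5.1395] v=[-2.2770]
Step 20: x=[4.9420] v=[-1.9748]
Step 21: x=[4.7778] v=[-1.6421]
Step 22: x=[4.6494] v=[-1.2841]
Step 23: x=[4.5588] v=[-0.9063]
Step 24: x=[4.5074] v=[-0.5145]
Step 25: x=[4.4959] v=[-0.1148]
Step 26: x=[4.5246] v=[0.2867]
First v>=0 after going negative at step 26, time=2.6000

Answer: 2.6000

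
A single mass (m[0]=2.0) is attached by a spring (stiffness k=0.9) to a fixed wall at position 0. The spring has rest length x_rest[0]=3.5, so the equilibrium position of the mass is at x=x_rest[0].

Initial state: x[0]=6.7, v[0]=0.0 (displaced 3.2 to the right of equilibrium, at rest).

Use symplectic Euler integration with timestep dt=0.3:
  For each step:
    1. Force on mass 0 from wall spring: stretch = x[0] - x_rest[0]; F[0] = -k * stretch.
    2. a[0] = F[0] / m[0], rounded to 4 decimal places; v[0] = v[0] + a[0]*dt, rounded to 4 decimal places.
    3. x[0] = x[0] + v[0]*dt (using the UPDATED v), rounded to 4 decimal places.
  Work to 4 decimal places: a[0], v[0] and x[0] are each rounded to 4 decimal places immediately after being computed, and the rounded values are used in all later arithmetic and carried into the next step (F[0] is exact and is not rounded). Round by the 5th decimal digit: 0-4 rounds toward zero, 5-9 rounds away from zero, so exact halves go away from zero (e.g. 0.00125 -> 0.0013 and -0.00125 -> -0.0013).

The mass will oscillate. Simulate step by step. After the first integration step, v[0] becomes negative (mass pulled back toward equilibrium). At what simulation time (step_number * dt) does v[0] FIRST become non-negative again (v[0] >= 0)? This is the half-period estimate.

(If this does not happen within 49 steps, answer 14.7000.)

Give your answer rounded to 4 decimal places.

Answer: 4.8000

Derivation:
Step 0: x=[6.7000] v=[0.0000]
Step 1: x=[6.5704] v=[-0.4320]
Step 2: x=[6.3165] v=[-0.8465]
Step 3: x=[5.9485] v=[-1.2267]
Step 4: x=[5.4813] v=[-1.5572]
Step 5: x=[4.9339] v=[-1.8247]
Step 6: x=[4.3284] v=[-2.0183]
Step 7: x=[3.6894] v=[-2.1301]
Step 8: x=[3.0427] v=[-2.1557]
Step 9: x=[2.4145] v=[-2.0940]
Step 10: x=[1.8303] v=[-1.9475]
Step 11: x=[1.3137] v=[-1.7221]
Step 12: x=[0.8856] v=[-1.4270]
Step 13: x=[0.5634] v=[-1.0741]
Step 14: x=[0.3601] v=[-0.6777]
Step 15: x=[0.2840] v=[-0.2538]
Step 16: x=[0.3381] v=[0.1804]
First v>=0 after going negative at step 16, time=4.8000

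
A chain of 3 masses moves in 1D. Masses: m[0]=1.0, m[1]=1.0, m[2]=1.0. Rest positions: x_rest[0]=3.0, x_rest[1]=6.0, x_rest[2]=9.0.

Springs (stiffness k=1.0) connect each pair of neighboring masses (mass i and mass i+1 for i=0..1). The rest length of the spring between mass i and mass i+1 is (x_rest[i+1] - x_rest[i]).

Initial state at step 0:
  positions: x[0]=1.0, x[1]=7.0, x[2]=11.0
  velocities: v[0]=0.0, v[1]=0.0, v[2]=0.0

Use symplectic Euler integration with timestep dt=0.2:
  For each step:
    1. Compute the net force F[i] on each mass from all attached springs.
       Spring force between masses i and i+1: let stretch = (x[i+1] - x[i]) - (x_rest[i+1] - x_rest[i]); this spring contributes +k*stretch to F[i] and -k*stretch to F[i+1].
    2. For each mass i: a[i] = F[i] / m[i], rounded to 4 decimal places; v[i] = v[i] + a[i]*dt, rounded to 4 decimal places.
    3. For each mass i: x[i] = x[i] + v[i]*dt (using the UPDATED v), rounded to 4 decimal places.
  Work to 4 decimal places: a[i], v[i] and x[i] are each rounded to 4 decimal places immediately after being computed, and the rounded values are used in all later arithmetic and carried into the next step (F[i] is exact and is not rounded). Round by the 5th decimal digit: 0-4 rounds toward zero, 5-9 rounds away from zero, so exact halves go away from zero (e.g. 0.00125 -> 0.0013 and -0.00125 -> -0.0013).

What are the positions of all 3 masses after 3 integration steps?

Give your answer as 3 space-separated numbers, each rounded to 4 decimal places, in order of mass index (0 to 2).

Step 0: x=[1.0000 7.0000 11.0000] v=[0.0000 0.0000 0.0000]
Step 1: x=[1.1200 6.9200 10.9600] v=[0.6000 -0.4000 -0.2000]
Step 2: x=[1.3520 6.7696 10.8784] v=[1.1600 -0.7520 -0.4080]
Step 3: x=[1.6807 6.5668 10.7524] v=[1.6435 -1.0138 -0.6298]

Answer: 1.6807 6.5668 10.7524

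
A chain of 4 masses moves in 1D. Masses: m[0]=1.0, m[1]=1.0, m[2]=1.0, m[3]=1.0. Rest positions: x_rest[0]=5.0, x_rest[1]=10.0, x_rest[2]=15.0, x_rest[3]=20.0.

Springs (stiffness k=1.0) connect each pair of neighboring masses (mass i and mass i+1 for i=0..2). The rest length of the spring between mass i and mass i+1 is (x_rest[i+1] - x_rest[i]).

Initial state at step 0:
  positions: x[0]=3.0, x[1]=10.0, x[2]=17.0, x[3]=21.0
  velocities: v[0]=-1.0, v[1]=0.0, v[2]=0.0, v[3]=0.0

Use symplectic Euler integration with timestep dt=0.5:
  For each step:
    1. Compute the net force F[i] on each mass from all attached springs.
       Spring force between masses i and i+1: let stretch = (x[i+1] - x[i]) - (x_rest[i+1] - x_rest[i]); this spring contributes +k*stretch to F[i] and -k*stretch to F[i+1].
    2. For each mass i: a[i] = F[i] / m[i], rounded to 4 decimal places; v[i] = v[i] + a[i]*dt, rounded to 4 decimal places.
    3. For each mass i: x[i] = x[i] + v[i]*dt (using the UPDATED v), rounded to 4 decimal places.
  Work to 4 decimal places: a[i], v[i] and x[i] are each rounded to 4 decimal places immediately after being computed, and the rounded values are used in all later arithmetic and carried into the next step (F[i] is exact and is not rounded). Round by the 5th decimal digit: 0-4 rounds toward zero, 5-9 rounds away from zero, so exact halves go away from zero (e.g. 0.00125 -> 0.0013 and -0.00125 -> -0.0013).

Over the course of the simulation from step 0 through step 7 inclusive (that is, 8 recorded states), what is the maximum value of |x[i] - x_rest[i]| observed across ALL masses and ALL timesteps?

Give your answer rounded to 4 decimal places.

Answer: 2.4076

Derivation:
Step 0: x=[3.0000 10.0000 17.0000 21.0000] v=[-1.0000 0.0000 0.0000 0.0000]
Step 1: x=[3.0000 10.0000 16.2500 21.2500] v=[0.0000 0.0000 -1.5000 0.5000]
Step 2: x=[3.5000 9.8125 15.1875 21.5000] v=[1.0000 -0.3750 -2.1250 0.5000]
Step 3: x=[4.3282 9.3906 14.3594 21.4219] v=[1.6563 -0.8438 -1.6563 -0.1563]
Step 4: x=[5.1720 8.9453 14.0547 20.8281] v=[1.6875 -0.8906 -0.6095 -1.1876]
Step 5: x=[5.7091 8.8340 14.1660 19.7910] v=[1.0742 -0.2226 0.2225 -2.0743]
Step 6: x=[5.7775 9.2745 14.3505 18.5976] v=[0.1367 0.8810 0.3690 -2.3868]
Step 7: x=[5.4701 10.1098 14.3278 17.5924] v=[-0.6148 1.6705 -0.0455 -2.0104]
Max displacement = 2.4076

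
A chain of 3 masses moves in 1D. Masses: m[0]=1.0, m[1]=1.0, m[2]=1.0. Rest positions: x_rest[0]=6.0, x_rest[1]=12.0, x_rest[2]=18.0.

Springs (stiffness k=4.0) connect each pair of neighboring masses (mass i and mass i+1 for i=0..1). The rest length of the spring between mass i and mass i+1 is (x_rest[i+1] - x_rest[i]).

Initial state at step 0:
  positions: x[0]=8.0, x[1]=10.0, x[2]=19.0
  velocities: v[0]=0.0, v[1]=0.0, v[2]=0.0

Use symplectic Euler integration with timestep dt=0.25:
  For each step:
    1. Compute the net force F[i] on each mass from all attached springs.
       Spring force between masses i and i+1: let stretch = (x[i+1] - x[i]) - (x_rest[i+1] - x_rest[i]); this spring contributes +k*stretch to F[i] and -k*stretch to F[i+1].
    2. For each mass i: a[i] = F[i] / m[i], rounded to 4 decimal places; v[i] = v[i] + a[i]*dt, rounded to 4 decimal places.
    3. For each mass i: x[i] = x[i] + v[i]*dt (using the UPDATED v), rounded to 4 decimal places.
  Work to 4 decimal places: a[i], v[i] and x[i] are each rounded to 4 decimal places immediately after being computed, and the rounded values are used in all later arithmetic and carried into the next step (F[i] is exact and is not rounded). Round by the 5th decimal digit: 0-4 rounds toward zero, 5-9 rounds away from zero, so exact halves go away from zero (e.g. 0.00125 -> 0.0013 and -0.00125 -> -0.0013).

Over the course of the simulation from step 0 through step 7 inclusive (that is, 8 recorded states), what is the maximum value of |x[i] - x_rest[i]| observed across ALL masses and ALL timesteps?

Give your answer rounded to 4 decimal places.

Answer: 2.9219

Derivation:
Step 0: x=[8.0000 10.0000 19.0000] v=[0.0000 0.0000 0.0000]
Step 1: x=[7.0000 11.7500 18.2500] v=[-4.0000 7.0000 -3.0000]
Step 2: x=[5.6875 13.9375 17.3750] v=[-5.2500 8.7500 -3.5000]
Step 3: x=[4.9375 14.9219 17.1406] v=[-3.0000 3.9375 -0.9375]
Step 4: x=[5.1836 13.9649 17.8516] v=[0.9844 -3.8282 2.8438]
Step 5: x=[6.1250 11.7842 19.0909] v=[3.7657 -8.7228 4.9571]
Step 6: x=[6.9812 10.0154 20.0035] v=[3.4249 -7.0753 3.6504]
Step 7: x=[7.0960 9.9851 19.9191] v=[0.4591 -0.1214 -0.3377]
Max displacement = 2.9219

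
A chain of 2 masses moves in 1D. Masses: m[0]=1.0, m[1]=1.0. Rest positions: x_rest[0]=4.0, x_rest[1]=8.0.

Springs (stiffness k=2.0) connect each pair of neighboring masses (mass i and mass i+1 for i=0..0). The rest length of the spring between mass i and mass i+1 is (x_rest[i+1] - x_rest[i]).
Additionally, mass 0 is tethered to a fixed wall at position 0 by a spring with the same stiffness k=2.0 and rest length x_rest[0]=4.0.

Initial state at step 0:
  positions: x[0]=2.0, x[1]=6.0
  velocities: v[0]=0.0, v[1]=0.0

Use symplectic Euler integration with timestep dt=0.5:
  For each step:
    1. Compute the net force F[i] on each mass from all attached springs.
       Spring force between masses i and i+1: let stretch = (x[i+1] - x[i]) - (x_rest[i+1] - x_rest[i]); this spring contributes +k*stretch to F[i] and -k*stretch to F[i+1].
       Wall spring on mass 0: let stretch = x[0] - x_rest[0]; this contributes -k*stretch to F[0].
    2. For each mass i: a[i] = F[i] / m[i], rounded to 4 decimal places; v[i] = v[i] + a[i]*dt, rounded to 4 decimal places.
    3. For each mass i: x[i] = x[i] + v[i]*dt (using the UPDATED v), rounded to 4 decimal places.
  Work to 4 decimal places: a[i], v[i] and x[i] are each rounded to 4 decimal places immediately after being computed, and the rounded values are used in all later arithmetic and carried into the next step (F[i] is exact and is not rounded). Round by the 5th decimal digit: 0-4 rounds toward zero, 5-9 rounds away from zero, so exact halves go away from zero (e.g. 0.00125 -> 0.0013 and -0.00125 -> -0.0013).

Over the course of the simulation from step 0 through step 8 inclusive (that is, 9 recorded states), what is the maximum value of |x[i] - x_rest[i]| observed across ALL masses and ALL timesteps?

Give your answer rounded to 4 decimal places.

Answer: 2.2813

Derivation:
Step 0: x=[2.0000 6.0000] v=[0.0000 0.0000]
Step 1: x=[3.0000 6.0000] v=[2.0000 0.0000]
Step 2: x=[4.0000 6.5000] v=[2.0000 1.0000]
Step 3: x=[4.2500 7.7500] v=[0.5000 2.5000]
Step 4: x=[4.1250 9.2500] v=[-0.2500 3.0000]
Step 5: x=[4.5000 10.1875] v=[0.7500 1.8750]
Step 6: x=[5.4688 10.2813] v=[1.9375 0.1875]
Step 7: x=[6.1094 9.9688] v=[1.2812 -0.6250]
Step 8: x=[5.6250 9.7266] v=[-0.9688 -0.4844]
Max displacement = 2.2813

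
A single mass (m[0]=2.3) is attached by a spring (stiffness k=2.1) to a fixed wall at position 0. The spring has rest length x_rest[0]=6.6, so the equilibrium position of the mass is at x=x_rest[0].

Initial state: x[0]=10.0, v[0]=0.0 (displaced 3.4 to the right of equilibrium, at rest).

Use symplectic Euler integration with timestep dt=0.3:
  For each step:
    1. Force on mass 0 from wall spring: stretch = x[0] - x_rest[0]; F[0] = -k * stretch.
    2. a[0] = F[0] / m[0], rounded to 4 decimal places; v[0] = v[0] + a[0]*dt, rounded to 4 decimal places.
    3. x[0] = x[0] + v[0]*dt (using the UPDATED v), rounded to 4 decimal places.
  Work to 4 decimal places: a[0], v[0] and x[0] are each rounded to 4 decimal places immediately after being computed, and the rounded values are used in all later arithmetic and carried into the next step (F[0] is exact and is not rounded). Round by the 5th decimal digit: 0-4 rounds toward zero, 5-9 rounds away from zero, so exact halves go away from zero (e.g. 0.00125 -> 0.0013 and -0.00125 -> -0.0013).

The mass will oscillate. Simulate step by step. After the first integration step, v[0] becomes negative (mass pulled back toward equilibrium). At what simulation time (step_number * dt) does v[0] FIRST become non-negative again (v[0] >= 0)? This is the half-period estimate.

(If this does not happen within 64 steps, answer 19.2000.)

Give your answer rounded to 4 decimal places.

Answer: 3.3000

Derivation:
Step 0: x=[10.0000] v=[0.0000]
Step 1: x=[9.7206] v=[-0.9313]
Step 2: x=[9.1848] v=[-1.7861]
Step 3: x=[8.4366] v=[-2.4941]
Step 4: x=[7.5374] v=[-2.9972]
Step 5: x=[6.5612] v=[-3.2540]
Step 6: x=[5.5882] v=[-3.2434]
Step 7: x=[4.6983] v=[-2.9663]
Step 8: x=[3.9647] v=[-2.4454]
Step 9: x=[3.4476] v=[-1.7236]
Step 10: x=[3.1896] v=[-0.8601]
Step 11: x=[3.2118] v=[0.0740]
First v>=0 after going negative at step 11, time=3.3000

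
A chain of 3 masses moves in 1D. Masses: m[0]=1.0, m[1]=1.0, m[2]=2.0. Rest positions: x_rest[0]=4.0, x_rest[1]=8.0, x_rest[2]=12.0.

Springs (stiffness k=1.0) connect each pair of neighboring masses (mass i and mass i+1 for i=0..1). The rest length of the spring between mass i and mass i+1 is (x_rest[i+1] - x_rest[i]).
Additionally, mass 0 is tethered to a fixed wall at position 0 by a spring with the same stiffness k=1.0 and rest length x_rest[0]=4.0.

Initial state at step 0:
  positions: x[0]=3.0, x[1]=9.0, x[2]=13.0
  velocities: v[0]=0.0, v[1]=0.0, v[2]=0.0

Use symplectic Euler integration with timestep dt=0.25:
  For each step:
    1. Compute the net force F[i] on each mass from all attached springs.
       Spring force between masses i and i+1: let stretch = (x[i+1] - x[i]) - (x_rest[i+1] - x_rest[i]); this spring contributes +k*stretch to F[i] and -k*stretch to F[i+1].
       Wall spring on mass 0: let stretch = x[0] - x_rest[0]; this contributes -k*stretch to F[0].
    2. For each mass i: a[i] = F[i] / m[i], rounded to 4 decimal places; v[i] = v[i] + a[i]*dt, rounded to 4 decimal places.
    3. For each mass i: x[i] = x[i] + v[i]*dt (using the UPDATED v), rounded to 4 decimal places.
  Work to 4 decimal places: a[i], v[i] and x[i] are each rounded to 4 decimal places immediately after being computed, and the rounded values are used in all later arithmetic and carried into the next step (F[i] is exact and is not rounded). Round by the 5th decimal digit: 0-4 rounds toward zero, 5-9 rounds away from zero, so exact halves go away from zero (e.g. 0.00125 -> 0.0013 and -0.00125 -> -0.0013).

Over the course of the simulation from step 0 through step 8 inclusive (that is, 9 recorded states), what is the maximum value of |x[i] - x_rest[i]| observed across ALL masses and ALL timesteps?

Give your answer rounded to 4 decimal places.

Answer: 1.3309

Derivation:
Step 0: x=[3.0000 9.0000 13.0000] v=[0.0000 0.0000 0.0000]
Step 1: x=[3.1875 8.8750 13.0000] v=[0.7500 -0.5000 0.0000]
Step 2: x=[3.5313 8.6524 12.9961] v=[1.3750 -0.8906 -0.0156]
Step 3: x=[3.9744 8.3812 12.9815] v=[1.7725 -1.0850 -0.0586]
Step 4: x=[4.4446 8.1221 12.9481] v=[1.8806 -1.0366 -0.1337]
Step 5: x=[4.8668 7.9347 12.8889] v=[1.6888 -0.7495 -0.2370]
Step 6: x=[5.1766 7.8652 12.7998] v=[1.2391 -0.2779 -0.3563]
Step 7: x=[5.3309 7.9361 12.6815] v=[0.6171 0.2836 -0.4731]
Step 8: x=[5.3148 8.1408 12.5399] v=[-0.0643 0.8187 -0.5663]
Max displacement = 1.3309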